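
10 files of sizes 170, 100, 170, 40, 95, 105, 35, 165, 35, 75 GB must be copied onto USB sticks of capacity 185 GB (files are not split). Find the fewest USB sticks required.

Total = 170 + 170 + 165 + 105 + 100 + 95 + 75 + 40 + 35 + 35 = 990 GB.
Lower bound: ⌈990/185⌉ = 6 USB sticks.
A packing using 6 USB sticks:
  USB stick 1: 170 = 170
  USB stick 2: 170 = 170
  USB stick 3: 165 = 165
  USB stick 4: 105 + 75 = 180
  USB stick 5: 100 + 40 + 35 = 175
  USB stick 6: 95 + 35 = 130
This matches the lower bound, so 6 is optimal.

6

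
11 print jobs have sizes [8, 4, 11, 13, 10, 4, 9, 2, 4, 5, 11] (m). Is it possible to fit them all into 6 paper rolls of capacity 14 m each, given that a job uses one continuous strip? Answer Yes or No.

No

Total = 81 m; ⌈81/14⌉ = 6.
The bound of 6 does not rule out 6, but exhaustive search shows no assignment into 6 paper rolls of capacity 14 m exists — the minimum is 7.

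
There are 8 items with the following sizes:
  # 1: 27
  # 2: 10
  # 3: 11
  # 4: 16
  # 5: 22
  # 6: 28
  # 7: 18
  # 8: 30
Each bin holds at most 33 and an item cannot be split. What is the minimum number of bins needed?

Total = 30 + 28 + 27 + 22 + 18 + 16 + 11 + 10 = 162.
Lower bound: ⌈162/33⌉ = 5 bins.
A packing using 6 bins:
  bin 1: 30 = 30
  bin 2: 28 = 28
  bin 3: 27 = 27
  bin 4: 22 + 11 = 33
  bin 5: 18 + 10 = 28
  bin 6: 16 = 16
No arrangement into 5 bins stays within capacity, so 6 is optimal.

6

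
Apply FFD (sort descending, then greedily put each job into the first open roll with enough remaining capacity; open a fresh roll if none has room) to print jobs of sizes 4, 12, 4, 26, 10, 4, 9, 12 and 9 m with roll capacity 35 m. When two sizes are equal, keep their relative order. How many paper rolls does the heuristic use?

3

Sorted descending: 26, 12, 12, 10, 9, 9, 4, 4, 4.
  26 → roll 1 (new)  [load 26/35]
  12 → roll 2 (new)  [load 12/35]
  12 → roll 2  [load 24/35]
  10 → roll 2  [load 34/35]
  9 → roll 1  [load 35/35]
  9 → roll 3 (new)  [load 9/35]
  4 → roll 3  [load 13/35]
  4 → roll 3  [load 17/35]
  4 → roll 3  [load 21/35]
3 paper rolls opened.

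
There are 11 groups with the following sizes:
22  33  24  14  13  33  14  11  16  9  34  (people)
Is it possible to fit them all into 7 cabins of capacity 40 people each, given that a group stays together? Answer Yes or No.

A valid assignment using 7 cabins:
  cabin 1: 34 = 34
  cabin 2: 33 = 33
  cabin 3: 33 = 33
  cabin 4: 24 + 16 = 40
  cabin 5: 22 + 14 = 36
  cabin 6: 14 + 13 + 11 = 38
  cabin 7: 9 = 9
Every load is within 40 people, so 7 cabins suffice.

Yes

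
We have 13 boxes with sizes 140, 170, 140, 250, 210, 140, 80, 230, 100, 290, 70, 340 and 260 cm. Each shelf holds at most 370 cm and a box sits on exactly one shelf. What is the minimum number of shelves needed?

7

Total = 340 + 290 + 260 + 250 + 230 + 210 + 170 + 140 + 140 + 140 + 100 + 80 + 70 = 2420 cm.
Lower bound: ⌈2420/370⌉ = 7 shelves.
A packing using 7 shelves:
  shelf 1: 340 = 340
  shelf 2: 290 + 80 = 370
  shelf 3: 260 + 100 = 360
  shelf 4: 250 + 70 = 320
  shelf 5: 230 + 140 = 370
  shelf 6: 210 + 140 = 350
  shelf 7: 170 + 140 = 310
This matches the lower bound, so 7 is optimal.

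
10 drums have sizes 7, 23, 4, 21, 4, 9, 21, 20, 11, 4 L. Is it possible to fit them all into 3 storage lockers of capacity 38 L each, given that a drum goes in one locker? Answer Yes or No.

Total = 124 L; ⌈124/38⌉ = 4.
At least 4 storage lockers are required, but only 3 are allowed.

No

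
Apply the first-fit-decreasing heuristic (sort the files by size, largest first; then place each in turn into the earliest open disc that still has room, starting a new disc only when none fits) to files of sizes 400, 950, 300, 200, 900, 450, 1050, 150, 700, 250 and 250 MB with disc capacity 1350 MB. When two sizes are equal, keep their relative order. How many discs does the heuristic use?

Sorted descending: 1050, 950, 900, 700, 450, 400, 300, 250, 250, 200, 150.
  1050 → disc 1 (new)  [load 1050/1350]
  950 → disc 2 (new)  [load 950/1350]
  900 → disc 3 (new)  [load 900/1350]
  700 → disc 4 (new)  [load 700/1350]
  450 → disc 3  [load 1350/1350]
  400 → disc 2  [load 1350/1350]
  300 → disc 1  [load 1350/1350]
  250 → disc 4  [load 950/1350]
  250 → disc 4  [load 1200/1350]
  200 → disc 5 (new)  [load 200/1350]
  150 → disc 4  [load 1350/1350]
5 discs opened.

5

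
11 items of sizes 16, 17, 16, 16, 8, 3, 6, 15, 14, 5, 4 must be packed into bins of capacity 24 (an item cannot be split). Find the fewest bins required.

Total = 17 + 16 + 16 + 16 + 15 + 14 + 8 + 6 + 5 + 4 + 3 = 120.
Lower bound: ⌈120/24⌉ = 5 bins.
Also, 6 items each exceed 12, and no two of those can share a bin, so at least 6 bins are needed.
A packing using 6 bins:
  bin 1: 17 + 6 = 23
  bin 2: 16 + 8 = 24
  bin 3: 16 + 5 + 3 = 24
  bin 4: 16 + 4 = 20
  bin 5: 15 = 15
  bin 6: 14 = 14
This matches the lower bound, so 6 is optimal.

6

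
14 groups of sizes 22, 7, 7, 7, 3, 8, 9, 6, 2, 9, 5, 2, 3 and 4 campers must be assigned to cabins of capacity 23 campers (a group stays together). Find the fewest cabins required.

Total = 22 + 9 + 9 + 8 + 7 + 7 + 7 + 6 + 5 + 4 + 3 + 3 + 2 + 2 = 94 campers.
Lower bound: ⌈94/23⌉ = 5 cabins.
A packing using 5 cabins:
  cabin 1: 22 = 22
  cabin 2: 9 + 9 + 5 = 23
  cabin 3: 8 + 7 + 7 = 22
  cabin 4: 7 + 6 + 4 + 3 + 3 = 23
  cabin 5: 2 + 2 = 4
This matches the lower bound, so 5 is optimal.

5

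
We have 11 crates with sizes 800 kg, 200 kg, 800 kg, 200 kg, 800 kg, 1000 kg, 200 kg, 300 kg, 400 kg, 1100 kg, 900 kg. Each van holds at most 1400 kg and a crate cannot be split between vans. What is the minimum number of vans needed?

Total = 1100 + 1000 + 900 + 800 + 800 + 800 + 400 + 300 + 200 + 200 + 200 = 6700 kg.
Lower bound: ⌈6700/1400⌉ = 5 vans.
Also, 6 crates each exceed 700 kg, and no two of those can share a van, so at least 6 vans are needed.
A packing using 6 vans:
  van 1: 1100 + 300 = 1400
  van 2: 1000 + 400 = 1400
  van 3: 900 + 200 + 200 = 1300
  van 4: 800 + 200 = 1000
  van 5: 800 = 800
  van 6: 800 = 800
This matches the lower bound, so 6 is optimal.

6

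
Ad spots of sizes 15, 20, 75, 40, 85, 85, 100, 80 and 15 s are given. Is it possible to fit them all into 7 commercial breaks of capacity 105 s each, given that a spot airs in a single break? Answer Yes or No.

Yes

A valid assignment using 6 commercial breaks:
  break 1: 100 = 100
  break 2: 85 + 20 = 105
  break 3: 85 + 15 = 100
  break 4: 80 + 15 = 95
  break 5: 75 = 75
  break 6: 40 = 40
That uses only 6 ≤ 7, so 7 commercial breaks are enough.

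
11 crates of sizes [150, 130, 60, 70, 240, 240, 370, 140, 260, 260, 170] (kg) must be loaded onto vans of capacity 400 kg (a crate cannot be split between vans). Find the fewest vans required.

Total = 370 + 260 + 260 + 240 + 240 + 170 + 150 + 140 + 130 + 70 + 60 = 2090 kg.
Lower bound: ⌈2090/400⌉ = 6 vans.
A packing using 6 vans:
  van 1: 370 = 370
  van 2: 260 + 140 = 400
  van 3: 260 + 130 = 390
  van 4: 240 + 150 = 390
  van 5: 240 + 70 + 60 = 370
  van 6: 170 = 170
This matches the lower bound, so 6 is optimal.

6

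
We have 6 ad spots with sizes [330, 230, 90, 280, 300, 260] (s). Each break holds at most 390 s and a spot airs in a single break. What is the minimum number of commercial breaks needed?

5

Total = 330 + 300 + 280 + 260 + 230 + 90 = 1490 s.
Lower bound: ⌈1490/390⌉ = 4 commercial breaks.
Also, 5 ad spots each exceed 195 s, and no two of those can share a break, so at least 5 commercial breaks are needed.
A packing using 5 commercial breaks:
  break 1: 330 = 330
  break 2: 300 + 90 = 390
  break 3: 280 = 280
  break 4: 260 = 260
  break 5: 230 = 230
This matches the lower bound, so 5 is optimal.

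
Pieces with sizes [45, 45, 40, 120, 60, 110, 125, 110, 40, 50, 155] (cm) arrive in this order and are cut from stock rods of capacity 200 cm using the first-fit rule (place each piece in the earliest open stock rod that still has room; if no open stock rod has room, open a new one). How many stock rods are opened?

6

  45 → stock rod 1 (new)  [load 45/200]
  45 → stock rod 1  [load 90/200]
  40 → stock rod 1  [load 130/200]
  120 → stock rod 2 (new)  [load 120/200]
  60 → stock rod 1  [load 190/200]
  110 → stock rod 3 (new)  [load 110/200]
  125 → stock rod 4 (new)  [load 125/200]
  110 → stock rod 5 (new)  [load 110/200]
  40 → stock rod 2  [load 160/200]
  50 → stock rod 3  [load 160/200]
  155 → stock rod 6 (new)  [load 155/200]
6 stock rods opened.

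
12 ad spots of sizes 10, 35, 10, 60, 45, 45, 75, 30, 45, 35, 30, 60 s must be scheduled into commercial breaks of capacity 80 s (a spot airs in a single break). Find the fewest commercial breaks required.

Total = 75 + 60 + 60 + 45 + 45 + 45 + 35 + 35 + 30 + 30 + 10 + 10 = 480 s.
Lower bound: ⌈480/80⌉ = 6 commercial breaks.
A packing using 7 commercial breaks:
  break 1: 75 = 75
  break 2: 60 + 10 + 10 = 80
  break 3: 60 = 60
  break 4: 45 + 35 = 80
  break 5: 45 + 35 = 80
  break 6: 45 + 30 = 75
  break 7: 30 = 30
No arrangement into 6 commercial breaks stays within capacity, so 7 is optimal.

7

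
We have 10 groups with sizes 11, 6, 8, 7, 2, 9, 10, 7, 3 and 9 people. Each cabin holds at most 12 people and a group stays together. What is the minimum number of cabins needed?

Total = 11 + 10 + 9 + 9 + 8 + 7 + 7 + 6 + 3 + 2 = 72 people.
Lower bound: ⌈72/12⌉ = 6 cabins.
Also, 7 groups each exceed 6 people, and no two of those can share a cabin, so at least 7 cabins are needed.
A packing using 8 cabins:
  cabin 1: 11 = 11
  cabin 2: 10 + 2 = 12
  cabin 3: 9 + 3 = 12
  cabin 4: 9 = 9
  cabin 5: 8 = 8
  cabin 6: 7 = 7
  cabin 7: 7 = 7
  cabin 8: 6 = 6
No arrangement into 7 cabins stays within capacity, so 8 is optimal.

8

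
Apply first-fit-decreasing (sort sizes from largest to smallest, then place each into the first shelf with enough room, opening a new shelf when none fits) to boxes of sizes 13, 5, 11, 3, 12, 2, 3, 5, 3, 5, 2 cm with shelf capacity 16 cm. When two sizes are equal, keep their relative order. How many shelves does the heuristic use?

5

Sorted descending: 13, 12, 11, 5, 5, 5, 3, 3, 3, 2, 2.
  13 → shelf 1 (new)  [load 13/16]
  12 → shelf 2 (new)  [load 12/16]
  11 → shelf 3 (new)  [load 11/16]
  5 → shelf 3  [load 16/16]
  5 → shelf 4 (new)  [load 5/16]
  5 → shelf 4  [load 10/16]
  3 → shelf 1  [load 16/16]
  3 → shelf 2  [load 15/16]
  3 → shelf 4  [load 13/16]
  2 → shelf 4  [load 15/16]
  2 → shelf 5 (new)  [load 2/16]
5 shelves opened.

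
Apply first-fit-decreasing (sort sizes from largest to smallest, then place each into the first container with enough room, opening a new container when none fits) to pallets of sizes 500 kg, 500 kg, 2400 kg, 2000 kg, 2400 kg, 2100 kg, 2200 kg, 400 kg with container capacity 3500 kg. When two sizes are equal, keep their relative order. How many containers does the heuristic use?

Sorted descending: 2400, 2400, 2200, 2100, 2000, 500, 500, 400.
  2400 → container 1 (new)  [load 2400/3500]
  2400 → container 2 (new)  [load 2400/3500]
  2200 → container 3 (new)  [load 2200/3500]
  2100 → container 4 (new)  [load 2100/3500]
  2000 → container 5 (new)  [load 2000/3500]
  500 → container 1  [load 2900/3500]
  500 → container 1  [load 3400/3500]
  400 → container 2  [load 2800/3500]
5 containers opened.

5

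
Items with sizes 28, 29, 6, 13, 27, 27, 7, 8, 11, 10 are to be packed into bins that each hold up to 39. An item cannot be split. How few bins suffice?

5

Total = 29 + 28 + 27 + 27 + 13 + 11 + 10 + 8 + 7 + 6 = 166.
Lower bound: ⌈166/39⌉ = 5 bins.
A packing using 5 bins:
  bin 1: 29 + 10 = 39
  bin 2: 28 + 11 = 39
  bin 3: 27 + 8 = 35
  bin 4: 27 + 7 = 34
  bin 5: 13 + 6 = 19
This matches the lower bound, so 5 is optimal.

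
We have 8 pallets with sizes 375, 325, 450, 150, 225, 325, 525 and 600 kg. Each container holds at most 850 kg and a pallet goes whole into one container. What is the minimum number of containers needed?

4

Total = 600 + 525 + 450 + 375 + 325 + 325 + 225 + 150 = 2975 kg.
Lower bound: ⌈2975/850⌉ = 4 containers.
A packing using 4 containers:
  container 1: 600 + 225 = 825
  container 2: 525 + 325 = 850
  container 3: 450 + 375 = 825
  container 4: 325 + 150 = 475
This matches the lower bound, so 4 is optimal.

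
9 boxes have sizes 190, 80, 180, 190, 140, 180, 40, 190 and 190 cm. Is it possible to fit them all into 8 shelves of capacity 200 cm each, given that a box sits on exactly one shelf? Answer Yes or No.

A valid assignment using 8 shelves:
  shelf 1: 190 = 190
  shelf 2: 190 = 190
  shelf 3: 190 = 190
  shelf 4: 190 = 190
  shelf 5: 180 = 180
  shelf 6: 180 = 180
  shelf 7: 140 + 40 = 180
  shelf 8: 80 = 80
Every load is within 200 cm, so 8 shelves suffice.

Yes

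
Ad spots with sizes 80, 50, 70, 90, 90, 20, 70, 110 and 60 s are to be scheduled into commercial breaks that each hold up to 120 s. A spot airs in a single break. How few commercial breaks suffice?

Total = 110 + 90 + 90 + 80 + 70 + 70 + 60 + 50 + 20 = 640 s.
Lower bound: ⌈640/120⌉ = 6 commercial breaks.
A packing using 7 commercial breaks:
  break 1: 110 = 110
  break 2: 90 + 20 = 110
  break 3: 90 = 90
  break 4: 80 = 80
  break 5: 70 + 50 = 120
  break 6: 70 = 70
  break 7: 60 = 60
No arrangement into 6 commercial breaks stays within capacity, so 7 is optimal.

7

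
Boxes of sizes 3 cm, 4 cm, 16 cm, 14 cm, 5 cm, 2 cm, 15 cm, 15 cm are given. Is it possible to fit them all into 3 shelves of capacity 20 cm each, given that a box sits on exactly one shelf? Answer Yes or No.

No

Total = 74 cm; ⌈74/20⌉ = 4.
At least 4 shelves are required, but only 3 are allowed.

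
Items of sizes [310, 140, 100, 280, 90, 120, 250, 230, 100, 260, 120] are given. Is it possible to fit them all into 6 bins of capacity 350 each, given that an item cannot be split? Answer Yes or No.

Total = 2000; ⌈2000/350⌉ = 6.
The bound of 6 does not rule out 6, but exhaustive search shows no assignment into 6 bins of capacity 350 exists — the minimum is 7.

No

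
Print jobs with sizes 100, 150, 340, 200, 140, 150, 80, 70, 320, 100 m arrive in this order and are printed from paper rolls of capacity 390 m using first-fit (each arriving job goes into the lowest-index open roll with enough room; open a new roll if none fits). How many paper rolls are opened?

5

  100 → roll 1 (new)  [load 100/390]
  150 → roll 1  [load 250/390]
  340 → roll 2 (new)  [load 340/390]
  200 → roll 3 (new)  [load 200/390]
  140 → roll 1  [load 390/390]
  150 → roll 3  [load 350/390]
  80 → roll 4 (new)  [load 80/390]
  70 → roll 4  [load 150/390]
  320 → roll 5 (new)  [load 320/390]
  100 → roll 4  [load 250/390]
5 paper rolls opened.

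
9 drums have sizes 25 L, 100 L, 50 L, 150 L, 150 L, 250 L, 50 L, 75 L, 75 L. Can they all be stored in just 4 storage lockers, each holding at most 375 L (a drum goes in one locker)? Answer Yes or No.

Yes

A valid assignment using 3 storage lockers:
  locker 1: 250 + 100 + 25 = 375
  locker 2: 150 + 150 + 75 = 375
  locker 3: 75 + 50 + 50 = 175
That uses only 3 ≤ 4, so 4 storage lockers are enough.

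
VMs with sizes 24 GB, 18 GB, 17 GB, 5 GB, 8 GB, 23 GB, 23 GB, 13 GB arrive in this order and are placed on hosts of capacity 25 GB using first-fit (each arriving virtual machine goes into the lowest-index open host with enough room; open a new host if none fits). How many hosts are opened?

  24 → host 1 (new)  [load 24/25]
  18 → host 2 (new)  [load 18/25]
  17 → host 3 (new)  [load 17/25]
  5 → host 2  [load 23/25]
  8 → host 3  [load 25/25]
  23 → host 4 (new)  [load 23/25]
  23 → host 5 (new)  [load 23/25]
  13 → host 6 (new)  [load 13/25]
6 hosts opened.

6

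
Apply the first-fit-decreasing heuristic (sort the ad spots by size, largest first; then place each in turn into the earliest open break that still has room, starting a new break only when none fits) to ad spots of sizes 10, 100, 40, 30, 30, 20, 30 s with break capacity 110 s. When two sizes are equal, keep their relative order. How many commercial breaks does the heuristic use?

Sorted descending: 100, 40, 30, 30, 30, 20, 10.
  100 → break 1 (new)  [load 100/110]
  40 → break 2 (new)  [load 40/110]
  30 → break 2  [load 70/110]
  30 → break 2  [load 100/110]
  30 → break 3 (new)  [load 30/110]
  20 → break 3  [load 50/110]
  10 → break 1  [load 110/110]
3 commercial breaks opened.

3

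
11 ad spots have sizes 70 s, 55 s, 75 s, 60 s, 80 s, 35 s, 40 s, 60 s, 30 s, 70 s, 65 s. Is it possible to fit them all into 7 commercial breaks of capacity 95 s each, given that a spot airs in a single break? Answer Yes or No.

No

Total = 640 s; ⌈640/95⌉ = 7.
8 ad spots each exceed half the capacity and cannot share a break, forcing at least 8 commercial breaks.
At least 8 commercial breaks are required, but only 7 are allowed.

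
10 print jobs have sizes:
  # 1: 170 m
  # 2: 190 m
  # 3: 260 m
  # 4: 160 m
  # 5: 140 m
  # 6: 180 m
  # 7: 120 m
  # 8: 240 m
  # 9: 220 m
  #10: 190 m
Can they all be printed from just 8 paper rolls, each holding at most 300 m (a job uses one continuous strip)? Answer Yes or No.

A valid assignment using 8 paper rolls:
  roll 1: 260 = 260
  roll 2: 240 = 240
  roll 3: 220 = 220
  roll 4: 190 = 190
  roll 5: 190 = 190
  roll 6: 180 + 120 = 300
  roll 7: 170 = 170
  roll 8: 160 + 140 = 300
Every load is within 300 m, so 8 paper rolls suffice.

Yes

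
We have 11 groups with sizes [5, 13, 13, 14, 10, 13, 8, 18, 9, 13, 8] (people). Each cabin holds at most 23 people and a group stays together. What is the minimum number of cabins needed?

Total = 18 + 14 + 13 + 13 + 13 + 13 + 10 + 9 + 8 + 8 + 5 = 124 people.
Lower bound: ⌈124/23⌉ = 6 cabins.
A packing using 6 cabins:
  cabin 1: 18 + 5 = 23
  cabin 2: 14 + 9 = 23
  cabin 3: 13 + 10 = 23
  cabin 4: 13 + 8 = 21
  cabin 5: 13 + 8 = 21
  cabin 6: 13 = 13
This matches the lower bound, so 6 is optimal.

6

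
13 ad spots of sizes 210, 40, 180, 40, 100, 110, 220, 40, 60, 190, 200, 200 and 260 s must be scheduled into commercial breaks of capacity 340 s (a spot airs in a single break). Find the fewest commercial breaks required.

Total = 260 + 220 + 210 + 200 + 200 + 190 + 180 + 110 + 100 + 60 + 40 + 40 + 40 = 1850 s.
Lower bound: ⌈1850/340⌉ = 6 commercial breaks.
Also, 7 ad spots each exceed 170 s, and no two of those can share a break, so at least 7 commercial breaks are needed.
A packing using 7 commercial breaks:
  break 1: 260 + 60 = 320
  break 2: 220 + 110 = 330
  break 3: 210 + 100 = 310
  break 4: 200 + 40 + 40 + 40 = 320
  break 5: 200 = 200
  break 6: 190 = 190
  break 7: 180 = 180
This matches the lower bound, so 7 is optimal.

7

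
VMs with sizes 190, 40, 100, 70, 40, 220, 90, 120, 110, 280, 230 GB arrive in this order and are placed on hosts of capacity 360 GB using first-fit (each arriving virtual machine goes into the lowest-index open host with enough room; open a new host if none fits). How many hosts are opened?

  190 → host 1 (new)  [load 190/360]
  40 → host 1  [load 230/360]
  100 → host 1  [load 330/360]
  70 → host 2 (new)  [load 70/360]
  40 → host 2  [load 110/360]
  220 → host 2  [load 330/360]
  90 → host 3 (new)  [load 90/360]
  120 → host 3  [load 210/360]
  110 → host 3  [load 320/360]
  280 → host 4 (new)  [load 280/360]
  230 → host 5 (new)  [load 230/360]
5 hosts opened.

5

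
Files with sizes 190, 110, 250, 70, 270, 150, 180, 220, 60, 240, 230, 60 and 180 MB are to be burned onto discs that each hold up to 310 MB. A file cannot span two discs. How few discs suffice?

9

Total = 270 + 250 + 240 + 230 + 220 + 190 + 180 + 180 + 150 + 110 + 70 + 60 + 60 = 2210 MB.
Lower bound: ⌈2210/310⌉ = 8 discs.
A packing using 9 discs:
  disc 1: 270 = 270
  disc 2: 250 + 60 = 310
  disc 3: 240 + 70 = 310
  disc 4: 230 + 60 = 290
  disc 5: 220 = 220
  disc 6: 190 + 110 = 300
  disc 7: 180 = 180
  disc 8: 180 = 180
  disc 9: 150 = 150
No arrangement into 8 discs stays within capacity, so 9 is optimal.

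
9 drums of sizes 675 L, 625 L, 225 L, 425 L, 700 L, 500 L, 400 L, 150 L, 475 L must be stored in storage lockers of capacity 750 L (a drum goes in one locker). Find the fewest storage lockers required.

7

Total = 700 + 675 + 625 + 500 + 475 + 425 + 400 + 225 + 150 = 4175 L.
Lower bound: ⌈4175/750⌉ = 6 storage lockers.
Also, 7 drums each exceed 375 L, and no two of those can share a locker, so at least 7 storage lockers are needed.
A packing using 7 storage lockers:
  locker 1: 700 = 700
  locker 2: 675 = 675
  locker 3: 625 = 625
  locker 4: 500 + 225 = 725
  locker 5: 475 + 150 = 625
  locker 6: 425 = 425
  locker 7: 400 = 400
This matches the lower bound, so 7 is optimal.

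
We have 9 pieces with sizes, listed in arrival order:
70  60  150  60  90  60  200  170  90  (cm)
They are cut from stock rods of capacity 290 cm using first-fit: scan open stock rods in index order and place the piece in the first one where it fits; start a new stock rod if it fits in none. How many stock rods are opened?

  70 → stock rod 1 (new)  [load 70/290]
  60 → stock rod 1  [load 130/290]
  150 → stock rod 1  [load 280/290]
  60 → stock rod 2 (new)  [load 60/290]
  90 → stock rod 2  [load 150/290]
  60 → stock rod 2  [load 210/290]
  200 → stock rod 3 (new)  [load 200/290]
  170 → stock rod 4 (new)  [load 170/290]
  90 → stock rod 3  [load 290/290]
4 stock rods opened.

4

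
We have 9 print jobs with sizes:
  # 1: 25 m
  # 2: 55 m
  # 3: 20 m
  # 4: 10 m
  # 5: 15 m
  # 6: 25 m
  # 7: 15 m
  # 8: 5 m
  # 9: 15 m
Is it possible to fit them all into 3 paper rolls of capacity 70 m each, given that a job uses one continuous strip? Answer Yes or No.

A valid assignment using 3 paper rolls:
  roll 1: 55 + 15 = 70
  roll 2: 25 + 25 + 20 = 70
  roll 3: 15 + 15 + 10 + 5 = 45
Every load is within 70 m, so 3 paper rolls suffice.

Yes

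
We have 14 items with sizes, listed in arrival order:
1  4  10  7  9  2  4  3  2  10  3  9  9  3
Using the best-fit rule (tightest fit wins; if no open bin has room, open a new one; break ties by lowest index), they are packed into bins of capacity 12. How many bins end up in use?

7

  1 → bin 1 (new)  [load 1/12]
  4 → bin 1  [load 5/12]
  10 → bin 2 (new)  [load 10/12]
  7 → bin 1  [load 12/12]
  9 → bin 3 (new)  [load 9/12]
  2 → bin 2  [load 12/12]
  4 → bin 4 (new)  [load 4/12]
  3 → bin 3  [load 12/12]
  2 → bin 4  [load 6/12]
  10 → bin 5 (new)  [load 10/12]
  3 → bin 4  [load 9/12]
  9 → bin 6 (new)  [load 9/12]
  9 → bin 7 (new)  [load 9/12]
  3 → bin 4  [load 12/12]
7 bins opened.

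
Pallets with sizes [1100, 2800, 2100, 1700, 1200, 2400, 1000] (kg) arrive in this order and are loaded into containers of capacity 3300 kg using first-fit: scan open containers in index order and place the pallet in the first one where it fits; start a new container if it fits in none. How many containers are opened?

5

  1100 → container 1 (new)  [load 1100/3300]
  2800 → container 2 (new)  [load 2800/3300]
  2100 → container 1  [load 3200/3300]
  1700 → container 3 (new)  [load 1700/3300]
  1200 → container 3  [load 2900/3300]
  2400 → container 4 (new)  [load 2400/3300]
  1000 → container 5 (new)  [load 1000/3300]
5 containers opened.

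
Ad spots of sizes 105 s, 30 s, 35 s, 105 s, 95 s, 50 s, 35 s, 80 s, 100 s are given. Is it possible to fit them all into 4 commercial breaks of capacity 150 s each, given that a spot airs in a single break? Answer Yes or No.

No

Total = 635 s; ⌈635/150⌉ = 5.
At least 5 commercial breaks are required, but only 4 are allowed.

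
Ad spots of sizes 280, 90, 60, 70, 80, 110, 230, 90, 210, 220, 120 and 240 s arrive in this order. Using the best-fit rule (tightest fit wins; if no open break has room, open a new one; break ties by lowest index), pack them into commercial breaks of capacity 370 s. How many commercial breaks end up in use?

  280 → break 1 (new)  [load 280/370]
  90 → break 1  [load 370/370]
  60 → break 2 (new)  [load 60/370]
  70 → break 2  [load 130/370]
  80 → break 2  [load 210/370]
  110 → break 2  [load 320/370]
  230 → break 3 (new)  [load 230/370]
  90 → break 3  [load 320/370]
  210 → break 4 (new)  [load 210/370]
  220 → break 5 (new)  [load 220/370]
  120 → break 5  [load 340/370]
  240 → break 6 (new)  [load 240/370]
6 commercial breaks opened.

6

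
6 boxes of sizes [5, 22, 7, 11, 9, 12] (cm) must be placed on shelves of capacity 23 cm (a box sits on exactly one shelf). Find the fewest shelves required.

Total = 22 + 12 + 11 + 9 + 7 + 5 = 66 cm.
Lower bound: ⌈66/23⌉ = 3 shelves.
A packing using 3 shelves:
  shelf 1: 22 = 22
  shelf 2: 12 + 11 = 23
  shelf 3: 9 + 7 + 5 = 21
This matches the lower bound, so 3 is optimal.

3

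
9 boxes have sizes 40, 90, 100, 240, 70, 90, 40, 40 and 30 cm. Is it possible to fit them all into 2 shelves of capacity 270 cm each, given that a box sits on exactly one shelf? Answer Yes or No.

No

Total = 740 cm; ⌈740/270⌉ = 3.
At least 3 shelves are required, but only 2 are allowed.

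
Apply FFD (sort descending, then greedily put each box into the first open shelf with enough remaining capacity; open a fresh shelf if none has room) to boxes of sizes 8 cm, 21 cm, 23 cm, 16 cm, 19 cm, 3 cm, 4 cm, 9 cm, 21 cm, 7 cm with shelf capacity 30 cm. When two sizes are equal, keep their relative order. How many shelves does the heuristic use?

Sorted descending: 23, 21, 21, 19, 16, 9, 8, 7, 4, 3.
  23 → shelf 1 (new)  [load 23/30]
  21 → shelf 2 (new)  [load 21/30]
  21 → shelf 3 (new)  [load 21/30]
  19 → shelf 4 (new)  [load 19/30]
  16 → shelf 5 (new)  [load 16/30]
  9 → shelf 2  [load 30/30]
  8 → shelf 3  [load 29/30]
  7 → shelf 1  [load 30/30]
  4 → shelf 4  [load 23/30]
  3 → shelf 4  [load 26/30]
5 shelves opened.

5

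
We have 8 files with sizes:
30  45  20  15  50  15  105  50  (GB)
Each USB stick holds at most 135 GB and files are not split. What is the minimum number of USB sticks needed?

Total = 105 + 50 + 50 + 45 + 30 + 20 + 15 + 15 = 330 GB.
Lower bound: ⌈330/135⌉ = 3 USB sticks.
A packing using 3 USB sticks:
  USB stick 1: 105 + 30 = 135
  USB stick 2: 50 + 50 + 20 + 15 = 135
  USB stick 3: 45 + 15 = 60
This matches the lower bound, so 3 is optimal.

3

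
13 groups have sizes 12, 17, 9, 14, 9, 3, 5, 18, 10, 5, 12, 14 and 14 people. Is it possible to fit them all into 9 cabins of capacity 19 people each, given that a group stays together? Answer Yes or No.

A valid assignment using 9 cabins:
  cabin 1: 18 = 18
  cabin 2: 17 = 17
  cabin 3: 14 + 5 = 19
  cabin 4: 14 + 5 = 19
  cabin 5: 14 + 3 = 17
  cabin 6: 12 = 12
  cabin 7: 12 = 12
  cabin 8: 10 + 9 = 19
  cabin 9: 9 = 9
Every load is within 19 people, so 9 cabins suffice.

Yes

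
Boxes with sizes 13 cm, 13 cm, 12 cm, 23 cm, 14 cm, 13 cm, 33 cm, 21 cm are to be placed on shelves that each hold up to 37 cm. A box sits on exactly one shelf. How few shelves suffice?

Total = 33 + 23 + 21 + 14 + 13 + 13 + 13 + 12 = 142 cm.
Lower bound: ⌈142/37⌉ = 4 shelves.
A packing using 5 shelves:
  shelf 1: 33 = 33
  shelf 2: 23 + 14 = 37
  shelf 3: 21 + 13 = 34
  shelf 4: 13 + 13 = 26
  shelf 5: 12 = 12
No arrangement into 4 shelves stays within capacity, so 5 is optimal.

5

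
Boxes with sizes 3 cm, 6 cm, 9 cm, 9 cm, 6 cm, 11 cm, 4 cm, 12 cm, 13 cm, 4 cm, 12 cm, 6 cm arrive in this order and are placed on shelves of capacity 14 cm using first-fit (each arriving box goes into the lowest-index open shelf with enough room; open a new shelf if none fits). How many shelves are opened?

8

  3 → shelf 1 (new)  [load 3/14]
  6 → shelf 1  [load 9/14]
  9 → shelf 2 (new)  [load 9/14]
  9 → shelf 3 (new)  [load 9/14]
  6 → shelf 4 (new)  [load 6/14]
  11 → shelf 5 (new)  [load 11/14]
  4 → shelf 1  [load 13/14]
  12 → shelf 6 (new)  [load 12/14]
  13 → shelf 7 (new)  [load 13/14]
  4 → shelf 2  [load 13/14]
  12 → shelf 8 (new)  [load 12/14]
  6 → shelf 4  [load 12/14]
8 shelves opened.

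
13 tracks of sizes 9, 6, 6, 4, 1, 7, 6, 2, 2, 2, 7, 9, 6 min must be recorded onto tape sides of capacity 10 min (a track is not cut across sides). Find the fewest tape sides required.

Total = 9 + 9 + 7 + 7 + 6 + 6 + 6 + 6 + 4 + 2 + 2 + 2 + 1 = 67 min.
Lower bound: ⌈67/10⌉ = 7 tape sides.
Also, 8 tracks each exceed 5 min, and no two of those can share a side, so at least 8 tape sides are needed.
A packing using 8 tape sides:
  side 1: 9 + 1 = 10
  side 2: 9 = 9
  side 3: 7 + 2 = 9
  side 4: 7 + 2 = 9
  side 5: 6 + 4 = 10
  side 6: 6 + 2 = 8
  side 7: 6 = 6
  side 8: 6 = 6
This matches the lower bound, so 8 is optimal.

8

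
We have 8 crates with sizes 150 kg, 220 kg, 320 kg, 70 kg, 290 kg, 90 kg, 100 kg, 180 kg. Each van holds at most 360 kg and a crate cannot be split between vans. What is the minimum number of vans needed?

Total = 320 + 290 + 220 + 180 + 150 + 100 + 90 + 70 = 1420 kg.
Lower bound: ⌈1420/360⌉ = 4 vans.
A packing using 5 vans:
  van 1: 320 = 320
  van 2: 290 + 70 = 360
  van 3: 220 + 100 = 320
  van 4: 180 + 150 = 330
  van 5: 90 = 90
No arrangement into 4 vans stays within capacity, so 5 is optimal.

5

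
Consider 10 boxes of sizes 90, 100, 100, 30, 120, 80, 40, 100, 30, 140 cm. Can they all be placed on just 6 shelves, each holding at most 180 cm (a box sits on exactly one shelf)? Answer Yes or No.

A valid assignment using 6 shelves:
  shelf 1: 140 + 40 = 180
  shelf 2: 120 + 30 + 30 = 180
  shelf 3: 100 + 80 = 180
  shelf 4: 100 = 100
  shelf 5: 100 = 100
  shelf 6: 90 = 90
Every load is within 180 cm, so 6 shelves suffice.

Yes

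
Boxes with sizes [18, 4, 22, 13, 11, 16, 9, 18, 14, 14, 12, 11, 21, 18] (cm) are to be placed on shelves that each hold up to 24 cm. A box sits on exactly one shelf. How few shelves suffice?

10

Total = 22 + 21 + 18 + 18 + 18 + 16 + 14 + 14 + 13 + 12 + 11 + 11 + 9 + 4 = 201 cm.
Lower bound: ⌈201/24⌉ = 9 shelves.
A packing using 10 shelves:
  shelf 1: 22 = 22
  shelf 2: 21 = 21
  shelf 3: 18 + 4 = 22
  shelf 4: 18 = 18
  shelf 5: 18 = 18
  shelf 6: 16 = 16
  shelf 7: 14 + 9 = 23
  shelf 8: 14 = 14
  shelf 9: 13 + 11 = 24
  shelf 10: 12 + 11 = 23
No arrangement into 9 shelves stays within capacity, so 10 is optimal.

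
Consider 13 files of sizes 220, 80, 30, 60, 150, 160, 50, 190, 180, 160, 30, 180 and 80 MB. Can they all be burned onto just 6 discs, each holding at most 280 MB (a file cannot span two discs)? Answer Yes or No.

Total = 1570 MB; ⌈1570/280⌉ = 6.
7 files each exceed half the capacity and cannot share a disc, forcing at least 7 discs.
At least 7 discs are required, but only 6 are allowed.

No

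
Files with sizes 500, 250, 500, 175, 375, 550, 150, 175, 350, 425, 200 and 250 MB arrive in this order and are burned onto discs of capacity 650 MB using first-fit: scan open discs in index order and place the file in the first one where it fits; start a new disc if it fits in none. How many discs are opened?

7

  500 → disc 1 (new)  [load 500/650]
  250 → disc 2 (new)  [load 250/650]
  500 → disc 3 (new)  [load 500/650]
  175 → disc 2  [load 425/650]
  375 → disc 4 (new)  [load 375/650]
  550 → disc 5 (new)  [load 550/650]
  150 → disc 1  [load 650/650]
  175 → disc 2  [load 600/650]
  350 → disc 6 (new)  [load 350/650]
  425 → disc 7 (new)  [load 425/650]
  200 → disc 4  [load 575/650]
  250 → disc 6  [load 600/650]
7 discs opened.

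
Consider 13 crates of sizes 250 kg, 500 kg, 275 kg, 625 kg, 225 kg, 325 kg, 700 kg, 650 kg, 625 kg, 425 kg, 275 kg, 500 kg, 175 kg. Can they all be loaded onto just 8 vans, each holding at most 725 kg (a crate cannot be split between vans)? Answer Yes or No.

No

Total = 5550 kg; ⌈5550/725⌉ = 8.
The bound of 8 does not rule out 8, but exhaustive search shows no assignment into 8 vans of capacity 725 kg exists — the minimum is 9.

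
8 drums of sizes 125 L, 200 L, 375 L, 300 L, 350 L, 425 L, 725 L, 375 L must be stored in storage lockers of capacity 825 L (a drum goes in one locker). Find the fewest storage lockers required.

4

Total = 725 + 425 + 375 + 375 + 350 + 300 + 200 + 125 = 2875 L.
Lower bound: ⌈2875/825⌉ = 4 storage lockers.
A packing using 4 storage lockers:
  locker 1: 725 = 725
  locker 2: 425 + 375 = 800
  locker 3: 375 + 350 = 725
  locker 4: 300 + 200 + 125 = 625
This matches the lower bound, so 4 is optimal.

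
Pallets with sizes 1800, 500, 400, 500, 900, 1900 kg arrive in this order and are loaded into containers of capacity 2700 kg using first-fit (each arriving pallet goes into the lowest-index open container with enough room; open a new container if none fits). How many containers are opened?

3

  1800 → container 1 (new)  [load 1800/2700]
  500 → container 1  [load 2300/2700]
  400 → container 1  [load 2700/2700]
  500 → container 2 (new)  [load 500/2700]
  900 → container 2  [load 1400/2700]
  1900 → container 3 (new)  [load 1900/2700]
3 containers opened.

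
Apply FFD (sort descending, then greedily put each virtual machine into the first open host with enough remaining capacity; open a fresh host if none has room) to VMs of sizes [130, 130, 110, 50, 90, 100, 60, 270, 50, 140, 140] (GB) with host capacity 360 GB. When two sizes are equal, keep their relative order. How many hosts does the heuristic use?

Sorted descending: 270, 140, 140, 130, 130, 110, 100, 90, 60, 50, 50.
  270 → host 1 (new)  [load 270/360]
  140 → host 2 (new)  [load 140/360]
  140 → host 2  [load 280/360]
  130 → host 3 (new)  [load 130/360]
  130 → host 3  [load 260/360]
  110 → host 4 (new)  [load 110/360]
  100 → host 3  [load 360/360]
  90 → host 1  [load 360/360]
  60 → host 2  [load 340/360]
  50 → host 4  [load 160/360]
  50 → host 4  [load 210/360]
4 hosts opened.

4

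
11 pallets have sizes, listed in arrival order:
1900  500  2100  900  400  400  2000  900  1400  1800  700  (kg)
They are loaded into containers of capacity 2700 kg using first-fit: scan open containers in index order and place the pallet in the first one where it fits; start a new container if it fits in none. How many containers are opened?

6

  1900 → container 1 (new)  [load 1900/2700]
  500 → container 1  [load 2400/2700]
  2100 → container 2 (new)  [load 2100/2700]
  900 → container 3 (new)  [load 900/2700]
  400 → container 2  [load 2500/2700]
  400 → container 3  [load 1300/2700]
  2000 → container 4 (new)  [load 2000/2700]
  900 → container 3  [load 2200/2700]
  1400 → container 5 (new)  [load 1400/2700]
  1800 → container 6 (new)  [load 1800/2700]
  700 → container 4  [load 2700/2700]
6 containers opened.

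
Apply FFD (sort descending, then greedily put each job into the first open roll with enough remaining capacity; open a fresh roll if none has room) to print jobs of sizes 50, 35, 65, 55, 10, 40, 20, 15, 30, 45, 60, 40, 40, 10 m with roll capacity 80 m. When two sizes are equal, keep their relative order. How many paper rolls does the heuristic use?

7

Sorted descending: 65, 60, 55, 50, 45, 40, 40, 40, 35, 30, 20, 15, 10, 10.
  65 → roll 1 (new)  [load 65/80]
  60 → roll 2 (new)  [load 60/80]
  55 → roll 3 (new)  [load 55/80]
  50 → roll 4 (new)  [load 50/80]
  45 → roll 5 (new)  [load 45/80]
  40 → roll 6 (new)  [load 40/80]
  40 → roll 6  [load 80/80]
  40 → roll 7 (new)  [load 40/80]
  35 → roll 5  [load 80/80]
  30 → roll 4  [load 80/80]
  20 → roll 2  [load 80/80]
  15 → roll 1  [load 80/80]
  10 → roll 3  [load 65/80]
  10 → roll 3  [load 75/80]
7 paper rolls opened.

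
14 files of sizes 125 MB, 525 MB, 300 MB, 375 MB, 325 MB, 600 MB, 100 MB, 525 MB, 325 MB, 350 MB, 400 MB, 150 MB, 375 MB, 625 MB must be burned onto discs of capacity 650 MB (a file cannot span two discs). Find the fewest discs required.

Total = 625 + 600 + 525 + 525 + 400 + 375 + 375 + 350 + 325 + 325 + 300 + 150 + 125 + 100 = 5100 MB.
Lower bound: ⌈5100/650⌉ = 8 discs.
A packing using 9 discs:
  disc 1: 625 = 625
  disc 2: 600 = 600
  disc 3: 525 + 125 = 650
  disc 4: 525 + 100 = 625
  disc 5: 400 + 150 = 550
  disc 6: 375 = 375
  disc 7: 375 = 375
  disc 8: 350 + 300 = 650
  disc 9: 325 + 325 = 650
No arrangement into 8 discs stays within capacity, so 9 is optimal.

9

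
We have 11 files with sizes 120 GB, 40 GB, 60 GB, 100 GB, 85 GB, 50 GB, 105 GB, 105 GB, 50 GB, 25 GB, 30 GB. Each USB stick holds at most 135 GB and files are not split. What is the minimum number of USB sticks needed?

Total = 120 + 105 + 105 + 100 + 85 + 60 + 50 + 50 + 40 + 30 + 25 = 770 GB.
Lower bound: ⌈770/135⌉ = 6 USB sticks.
A packing using 7 USB sticks:
  USB stick 1: 120 = 120
  USB stick 2: 105 + 30 = 135
  USB stick 3: 105 + 25 = 130
  USB stick 4: 100 = 100
  USB stick 5: 85 + 50 = 135
  USB stick 6: 60 + 50 = 110
  USB stick 7: 40 = 40
No arrangement into 6 USB sticks stays within capacity, so 7 is optimal.

7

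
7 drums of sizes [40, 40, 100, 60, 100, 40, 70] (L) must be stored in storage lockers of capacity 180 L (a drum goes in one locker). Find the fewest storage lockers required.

Total = 100 + 100 + 70 + 60 + 40 + 40 + 40 = 450 L.
Lower bound: ⌈450/180⌉ = 3 storage lockers.
A packing using 3 storage lockers:
  locker 1: 100 + 70 = 170
  locker 2: 100 + 60 = 160
  locker 3: 40 + 40 + 40 = 120
This matches the lower bound, so 3 is optimal.

3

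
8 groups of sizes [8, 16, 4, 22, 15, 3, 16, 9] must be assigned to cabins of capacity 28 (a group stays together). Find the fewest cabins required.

4

Total = 22 + 16 + 16 + 15 + 9 + 8 + 4 + 3 = 93.
Lower bound: ⌈93/28⌉ = 4 cabins.
A packing using 4 cabins:
  cabin 1: 22 + 4 = 26
  cabin 2: 16 + 9 + 3 = 28
  cabin 3: 16 + 8 = 24
  cabin 4: 15 = 15
This matches the lower bound, so 4 is optimal.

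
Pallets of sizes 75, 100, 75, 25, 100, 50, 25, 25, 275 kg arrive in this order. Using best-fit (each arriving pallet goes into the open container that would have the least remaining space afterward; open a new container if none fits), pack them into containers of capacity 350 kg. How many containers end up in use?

3

  75 → container 1 (new)  [load 75/350]
  100 → container 1  [load 175/350]
  75 → container 1  [load 250/350]
  25 → container 1  [load 275/350]
  100 → container 2 (new)  [load 100/350]
  50 → container 1  [load 325/350]
  25 → container 1  [load 350/350]
  25 → container 2  [load 125/350]
  275 → container 3 (new)  [load 275/350]
3 containers opened.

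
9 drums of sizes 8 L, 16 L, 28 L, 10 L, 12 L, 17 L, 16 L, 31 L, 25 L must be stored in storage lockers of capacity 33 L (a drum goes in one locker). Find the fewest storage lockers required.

6

Total = 31 + 28 + 25 + 17 + 16 + 16 + 12 + 10 + 8 = 163 L.
Lower bound: ⌈163/33⌉ = 5 storage lockers.
A packing using 6 storage lockers:
  locker 1: 31 = 31
  locker 2: 28 = 28
  locker 3: 25 + 8 = 33
  locker 4: 17 + 16 = 33
  locker 5: 16 + 12 = 28
  locker 6: 10 = 10
No arrangement into 5 storage lockers stays within capacity, so 6 is optimal.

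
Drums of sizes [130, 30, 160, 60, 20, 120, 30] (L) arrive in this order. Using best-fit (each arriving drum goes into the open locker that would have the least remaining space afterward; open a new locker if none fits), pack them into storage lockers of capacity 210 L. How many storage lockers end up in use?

  130 → locker 1 (new)  [load 130/210]
  30 → locker 1  [load 160/210]
  160 → locker 2 (new)  [load 160/210]
  60 → locker 3 (new)  [load 60/210]
  20 → locker 1  [load 180/210]
  120 → locker 3  [load 180/210]
  30 → locker 1  [load 210/210]
3 storage lockers opened.

3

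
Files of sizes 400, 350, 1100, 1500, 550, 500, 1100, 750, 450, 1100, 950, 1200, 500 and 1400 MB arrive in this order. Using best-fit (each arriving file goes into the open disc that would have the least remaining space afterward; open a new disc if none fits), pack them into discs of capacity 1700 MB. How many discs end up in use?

8

  400 → disc 1 (new)  [load 400/1700]
  350 → disc 1  [load 750/1700]
  1100 → disc 2 (new)  [load 1100/1700]
  1500 → disc 3 (new)  [load 1500/1700]
  550 → disc 2  [load 1650/1700]
  500 → disc 1  [load 1250/1700]
  1100 → disc 4 (new)  [load 1100/1700]
  750 → disc 5 (new)  [load 750/1700]
  450 → disc 1  [load 1700/1700]
  1100 → disc 6 (new)  [load 1100/1700]
  950 → disc 5  [load 1700/1700]
  1200 → disc 7 (new)  [load 1200/1700]
  500 → disc 7  [load 1700/1700]
  1400 → disc 8 (new)  [load 1400/1700]
8 discs opened.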